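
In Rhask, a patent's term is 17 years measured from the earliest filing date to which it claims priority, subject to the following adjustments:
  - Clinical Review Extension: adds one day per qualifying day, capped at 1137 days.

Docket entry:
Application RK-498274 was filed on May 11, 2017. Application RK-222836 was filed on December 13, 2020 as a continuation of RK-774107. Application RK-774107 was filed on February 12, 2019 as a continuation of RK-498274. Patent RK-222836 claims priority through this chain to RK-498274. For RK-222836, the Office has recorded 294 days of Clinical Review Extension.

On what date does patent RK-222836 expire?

Earliest priority filing: 11 May 2017.
Base term: 11 May 2017 + 17 years → 11 May 2034.
Clinical Review Extension: 294 days (within the 1137-day cap) → +294 days → 1 March 2035.

March 1, 2035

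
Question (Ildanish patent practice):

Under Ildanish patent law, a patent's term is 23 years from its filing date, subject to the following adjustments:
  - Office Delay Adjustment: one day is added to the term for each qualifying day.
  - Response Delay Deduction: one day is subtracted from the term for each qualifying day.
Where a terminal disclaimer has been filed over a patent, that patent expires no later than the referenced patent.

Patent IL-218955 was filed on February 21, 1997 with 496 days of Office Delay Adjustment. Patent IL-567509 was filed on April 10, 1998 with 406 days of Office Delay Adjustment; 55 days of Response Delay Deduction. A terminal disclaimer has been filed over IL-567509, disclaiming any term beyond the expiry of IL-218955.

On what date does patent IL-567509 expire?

Natural term of IL-567509:
  Base: filing + 23 years → 10 April 2021.
  Office Delay Adjustment: +406 days → 21 May 2022.
  Response Delay Deduction: −55 days → 27 March 2022.
Expiry of referenced patent IL-218955:
  Base: filing + 23 years → 21 February 2020.
  Office Delay Adjustment: +496 days → 1 July 2021.
Terminal disclaimer: IL-567509 expires on the earlier of 27 March 2022 and 1 July 2021.

July 1, 2021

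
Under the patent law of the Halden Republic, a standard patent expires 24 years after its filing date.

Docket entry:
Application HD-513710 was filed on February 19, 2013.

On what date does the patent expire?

Filing date + 24 years → 19 February 2037.

February 19, 2037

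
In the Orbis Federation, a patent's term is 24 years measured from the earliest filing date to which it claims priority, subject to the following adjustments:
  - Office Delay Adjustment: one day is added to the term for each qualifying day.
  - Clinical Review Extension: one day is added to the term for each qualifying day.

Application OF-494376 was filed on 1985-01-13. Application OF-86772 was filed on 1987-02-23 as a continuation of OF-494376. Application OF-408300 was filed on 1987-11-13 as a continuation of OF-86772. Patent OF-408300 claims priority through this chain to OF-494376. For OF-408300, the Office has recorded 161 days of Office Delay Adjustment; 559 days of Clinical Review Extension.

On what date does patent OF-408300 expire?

Earliest priority filing: 13 January 1985.
Base term: 13 January 1985 + 24 years → 13 January 2009.
Office Delay Adjustment: +161 days → 23 June 2009.
Clinical Review Extension: +559 days → 3 January 2011.

2011-01-03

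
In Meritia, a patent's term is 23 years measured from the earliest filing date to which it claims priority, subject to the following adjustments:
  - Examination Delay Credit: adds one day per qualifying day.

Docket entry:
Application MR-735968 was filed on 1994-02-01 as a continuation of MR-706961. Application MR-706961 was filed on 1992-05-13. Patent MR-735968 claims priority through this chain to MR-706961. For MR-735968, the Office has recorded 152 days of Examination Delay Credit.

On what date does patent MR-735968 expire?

Earliest priority filing: 13 May 1992.
Base term: 13 May 1992 + 23 years → 13 May 2015.
Examination Delay Credit: +152 days → 12 October 2015.

October 12, 2015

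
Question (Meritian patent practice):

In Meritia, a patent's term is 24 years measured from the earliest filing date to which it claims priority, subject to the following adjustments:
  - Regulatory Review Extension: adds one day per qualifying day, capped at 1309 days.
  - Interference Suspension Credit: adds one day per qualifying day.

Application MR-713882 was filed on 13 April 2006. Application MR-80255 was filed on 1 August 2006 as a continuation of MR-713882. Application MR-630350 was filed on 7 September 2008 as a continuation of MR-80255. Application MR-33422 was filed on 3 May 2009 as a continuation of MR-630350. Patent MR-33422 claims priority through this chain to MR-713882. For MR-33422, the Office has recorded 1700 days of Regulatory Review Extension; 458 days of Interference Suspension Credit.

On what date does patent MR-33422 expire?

February 13, 2035

Earliest priority filing: 13 April 2006.
Base term: 13 April 2006 + 24 years → 13 April 2030.
Regulatory Review Extension: 1700 days claimed exceeds the 1309-day cap, so +1309 days → 12 November 2033.
Interference Suspension Credit: +458 days → 13 February 2035.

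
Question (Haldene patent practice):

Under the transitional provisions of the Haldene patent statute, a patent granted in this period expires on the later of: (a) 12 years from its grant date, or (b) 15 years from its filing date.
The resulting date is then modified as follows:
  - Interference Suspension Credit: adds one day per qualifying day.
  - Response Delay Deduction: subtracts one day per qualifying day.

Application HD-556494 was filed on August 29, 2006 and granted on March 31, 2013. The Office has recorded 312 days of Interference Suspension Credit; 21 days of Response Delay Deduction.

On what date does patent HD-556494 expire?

January 16, 2026

(a) grant + 12 years → 31 March 2025.
(b) filing + 15 years → 29 August 2021.
Later of the two: 31 March 2025.
Interference Suspension Credit: +312 days → 6 February 2026.
Response Delay Deduction: −21 days → 16 January 2026.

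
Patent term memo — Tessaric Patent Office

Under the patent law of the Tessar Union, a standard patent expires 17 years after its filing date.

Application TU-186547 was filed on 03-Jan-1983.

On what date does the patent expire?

Filing date + 17 years → 3 January 2000.

January 3, 2000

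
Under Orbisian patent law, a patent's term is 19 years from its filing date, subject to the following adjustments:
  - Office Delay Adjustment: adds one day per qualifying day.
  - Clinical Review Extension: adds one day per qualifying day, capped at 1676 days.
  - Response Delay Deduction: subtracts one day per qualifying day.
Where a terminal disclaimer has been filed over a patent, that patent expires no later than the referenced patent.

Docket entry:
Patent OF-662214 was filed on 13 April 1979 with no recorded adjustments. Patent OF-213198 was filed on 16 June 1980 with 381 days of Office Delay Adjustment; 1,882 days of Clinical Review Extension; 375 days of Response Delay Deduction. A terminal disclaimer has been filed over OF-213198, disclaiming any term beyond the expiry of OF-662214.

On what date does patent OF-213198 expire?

April 13, 1998

Natural term of OF-213198:
  Base: filing + 19 years → 16 June 1999.
  Office Delay Adjustment: +381 days → 1 July 2000.
  Clinical Review Extension: 1882 days claimed exceeds the 1676-day cap, so +1676 days → 1 February 2005.
  Response Delay Deduction: −375 days → 23 January 2004.
Expiry of referenced patent OF-662214:
  Base: filing + 19 years → 13 April 1998.
Terminal disclaimer: OF-213198 expires on the earlier of 23 January 2004 and 13 April 1998.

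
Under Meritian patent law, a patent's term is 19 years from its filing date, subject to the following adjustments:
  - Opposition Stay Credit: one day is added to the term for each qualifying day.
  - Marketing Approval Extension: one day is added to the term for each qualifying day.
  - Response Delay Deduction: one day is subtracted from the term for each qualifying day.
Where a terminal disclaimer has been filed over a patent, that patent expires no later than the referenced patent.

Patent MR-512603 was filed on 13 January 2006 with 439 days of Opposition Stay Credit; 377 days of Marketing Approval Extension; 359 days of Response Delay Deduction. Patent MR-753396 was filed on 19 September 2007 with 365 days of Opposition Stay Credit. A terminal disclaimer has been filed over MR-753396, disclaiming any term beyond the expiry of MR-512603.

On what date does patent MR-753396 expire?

April 15, 2026

Natural term of MR-753396:
  Base: filing + 19 years → 19 September 2026.
  Opposition Stay Credit: +365 days → 19 September 2027.
Expiry of referenced patent MR-512603:
  Base: filing + 19 years → 13 January 2025.
  Opposition Stay Credit: +439 days → 28 March 2026.
  Marketing Approval Extension: +377 days → 9 April 2027.
  Response Delay Deduction: −359 days → 15 April 2026.
Terminal disclaimer: MR-753396 expires on the earlier of 19 September 2027 and 15 April 2026.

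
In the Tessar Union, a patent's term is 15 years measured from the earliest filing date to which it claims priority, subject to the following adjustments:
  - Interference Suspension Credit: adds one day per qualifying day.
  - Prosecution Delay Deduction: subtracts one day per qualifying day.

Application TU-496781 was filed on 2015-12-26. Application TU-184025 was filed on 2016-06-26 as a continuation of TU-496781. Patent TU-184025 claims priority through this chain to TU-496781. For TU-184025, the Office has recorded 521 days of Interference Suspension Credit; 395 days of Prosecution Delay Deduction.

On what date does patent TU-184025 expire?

Earliest priority filing: 26 December 2015.
Base term: 26 December 2015 + 15 years → 26 December 2030.
Interference Suspension Credit: +521 days → 30 May 2032.
Prosecution Delay Deduction: −395 days → 1 May 2031.

2031-05-01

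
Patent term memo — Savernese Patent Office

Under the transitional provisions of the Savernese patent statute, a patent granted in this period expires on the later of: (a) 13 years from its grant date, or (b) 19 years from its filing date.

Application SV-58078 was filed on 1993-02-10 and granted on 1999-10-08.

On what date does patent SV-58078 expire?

October 8, 2012

(a) grant + 13 years → 8 October 2012.
(b) filing + 19 years → 10 February 2012.
Later of the two: 8 October 2012.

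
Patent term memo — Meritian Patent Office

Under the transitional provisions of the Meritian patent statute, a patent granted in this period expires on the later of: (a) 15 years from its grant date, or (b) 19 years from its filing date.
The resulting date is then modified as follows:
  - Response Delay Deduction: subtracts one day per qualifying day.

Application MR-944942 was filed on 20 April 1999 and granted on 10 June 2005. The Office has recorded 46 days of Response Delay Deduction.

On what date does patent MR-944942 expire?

2020-04-25

(a) grant + 15 years → 10 June 2020.
(b) filing + 19 years → 20 April 2018.
Later of the two: 10 June 2020.
Response Delay Deduction: −46 days → 25 April 2020.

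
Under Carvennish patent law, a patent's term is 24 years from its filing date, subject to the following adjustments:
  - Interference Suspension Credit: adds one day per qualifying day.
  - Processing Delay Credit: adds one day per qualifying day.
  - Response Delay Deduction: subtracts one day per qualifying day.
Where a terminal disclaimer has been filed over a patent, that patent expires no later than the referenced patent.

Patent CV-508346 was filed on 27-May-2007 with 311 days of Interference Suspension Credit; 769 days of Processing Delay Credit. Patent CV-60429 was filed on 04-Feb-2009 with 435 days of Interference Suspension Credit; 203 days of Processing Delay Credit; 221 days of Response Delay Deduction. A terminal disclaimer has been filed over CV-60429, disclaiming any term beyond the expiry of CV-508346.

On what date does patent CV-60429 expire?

Natural term of CV-60429:
  Base: filing + 24 years → 4 February 2033.
  Interference Suspension Credit: +435 days → 15 April 2034.
  Processing Delay Credit: +203 days → 4 November 2034.
  Response Delay Deduction: −221 days → 28 March 2034.
Expiry of referenced patent CV-508346:
  Base: filing + 24 years → 27 May 2031.
  Interference Suspension Credit: +311 days → 2 April 2032.
  Processing Delay Credit: +769 days → 11 May 2034.
Terminal disclaimer: CV-60429 expires on the earlier of 28 March 2034 and 11 May 2034.

March 28, 2034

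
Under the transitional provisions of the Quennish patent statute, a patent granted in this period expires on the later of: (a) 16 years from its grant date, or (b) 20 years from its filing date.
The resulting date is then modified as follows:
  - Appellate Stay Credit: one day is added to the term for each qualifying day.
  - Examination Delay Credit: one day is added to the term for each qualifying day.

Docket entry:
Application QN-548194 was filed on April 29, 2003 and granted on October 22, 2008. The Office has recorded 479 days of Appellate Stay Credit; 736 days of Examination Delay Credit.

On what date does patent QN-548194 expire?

2028-02-19

(a) grant + 16 years → 22 October 2024.
(b) filing + 20 years → 29 April 2023.
Later of the two: 22 October 2024.
Appellate Stay Credit: +479 days → 13 February 2026.
Examination Delay Credit: +736 days → 19 February 2028.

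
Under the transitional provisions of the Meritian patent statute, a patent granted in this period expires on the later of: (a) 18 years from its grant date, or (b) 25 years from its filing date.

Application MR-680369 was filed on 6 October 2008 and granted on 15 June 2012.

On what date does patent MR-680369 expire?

(a) grant + 18 years → 15 June 2030.
(b) filing + 25 years → 6 October 2033.
Later of the two: 6 October 2033.

2033-10-06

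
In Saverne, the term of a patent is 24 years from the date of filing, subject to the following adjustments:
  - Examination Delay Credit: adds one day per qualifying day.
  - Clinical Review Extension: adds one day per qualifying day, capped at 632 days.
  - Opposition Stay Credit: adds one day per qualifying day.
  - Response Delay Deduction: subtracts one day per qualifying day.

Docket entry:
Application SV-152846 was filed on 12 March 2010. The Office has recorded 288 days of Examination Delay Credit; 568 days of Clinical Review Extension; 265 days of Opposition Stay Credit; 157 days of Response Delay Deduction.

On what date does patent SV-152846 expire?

2036-10-31

Base term: filing date + 24 years → 12 March 2034.
Examination Delay Credit: +288 days → 25 December 2034.
Clinical Review Extension: 568 days (within the 632-day cap) → +568 days → 15 July 2036.
Opposition Stay Credit: +265 days → 6 April 2037.
Response Delay Deduction: −157 days → 31 October 2036.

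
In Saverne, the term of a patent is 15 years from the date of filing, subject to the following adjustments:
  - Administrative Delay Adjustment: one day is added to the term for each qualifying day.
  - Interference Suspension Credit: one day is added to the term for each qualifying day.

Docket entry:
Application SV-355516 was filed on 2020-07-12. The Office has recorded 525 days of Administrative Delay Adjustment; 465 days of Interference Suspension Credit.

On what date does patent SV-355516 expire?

2038-03-28

Base term: filing date + 15 years → 12 July 2035.
Administrative Delay Adjustment: +525 days → 18 December 2036.
Interference Suspension Credit: +465 days → 28 March 2038.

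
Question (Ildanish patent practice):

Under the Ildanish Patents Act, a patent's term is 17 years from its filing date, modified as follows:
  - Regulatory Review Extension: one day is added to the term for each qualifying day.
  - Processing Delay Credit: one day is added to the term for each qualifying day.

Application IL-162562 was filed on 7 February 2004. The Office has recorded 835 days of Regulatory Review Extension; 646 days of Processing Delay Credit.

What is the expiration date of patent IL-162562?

Base term: filing date + 17 years → 7 February 2021.
Regulatory Review Extension: +835 days → 23 May 2023.
Processing Delay Credit: +646 days → 27 February 2025.

February 27, 2025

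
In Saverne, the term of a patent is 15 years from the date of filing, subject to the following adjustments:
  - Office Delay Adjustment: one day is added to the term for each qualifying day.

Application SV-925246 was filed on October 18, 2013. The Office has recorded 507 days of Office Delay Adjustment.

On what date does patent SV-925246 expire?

March 9, 2030

Base term: filing date + 15 years → 18 October 2028.
Office Delay Adjustment: +507 days → 9 March 2030.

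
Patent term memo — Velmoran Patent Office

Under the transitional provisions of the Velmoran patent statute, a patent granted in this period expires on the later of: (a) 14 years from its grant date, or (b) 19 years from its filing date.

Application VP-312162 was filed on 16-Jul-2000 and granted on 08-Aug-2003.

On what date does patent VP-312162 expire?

(a) grant + 14 years → 8 August 2017.
(b) filing + 19 years → 16 July 2019.
Later of the two: 16 July 2019.

July 16, 2019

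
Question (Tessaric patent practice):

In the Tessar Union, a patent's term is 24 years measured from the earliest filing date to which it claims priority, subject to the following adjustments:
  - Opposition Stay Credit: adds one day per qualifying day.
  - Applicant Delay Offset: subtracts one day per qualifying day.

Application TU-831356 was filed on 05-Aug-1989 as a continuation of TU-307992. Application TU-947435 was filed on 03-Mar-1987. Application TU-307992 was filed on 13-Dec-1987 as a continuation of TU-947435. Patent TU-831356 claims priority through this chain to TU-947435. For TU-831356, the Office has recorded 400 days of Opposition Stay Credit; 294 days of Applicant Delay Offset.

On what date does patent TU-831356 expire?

June 17, 2011

Earliest priority filing: 3 March 1987.
Base term: 3 March 1987 + 24 years → 3 March 2011.
Opposition Stay Credit: +400 days → 6 April 2012.
Applicant Delay Offset: −294 days → 17 June 2011.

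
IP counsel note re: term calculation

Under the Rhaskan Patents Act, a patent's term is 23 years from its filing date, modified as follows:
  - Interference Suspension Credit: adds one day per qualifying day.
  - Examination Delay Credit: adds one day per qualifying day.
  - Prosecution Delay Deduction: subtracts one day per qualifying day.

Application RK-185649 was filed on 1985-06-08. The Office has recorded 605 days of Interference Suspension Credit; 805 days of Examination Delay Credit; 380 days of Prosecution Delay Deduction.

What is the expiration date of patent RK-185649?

April 4, 2011

Base term: filing date + 23 years → 8 June 2008.
Interference Suspension Credit: +605 days → 3 February 2010.
Examination Delay Credit: +805 days → 18 April 2012.
Prosecution Delay Deduction: −380 days → 4 April 2011.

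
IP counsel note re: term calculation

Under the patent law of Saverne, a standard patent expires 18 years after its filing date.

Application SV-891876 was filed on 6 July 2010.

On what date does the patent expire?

Filing date + 18 years → 6 July 2028.

July 6, 2028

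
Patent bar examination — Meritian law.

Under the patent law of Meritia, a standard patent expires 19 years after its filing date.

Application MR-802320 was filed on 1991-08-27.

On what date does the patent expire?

Filing date + 19 years → 27 August 2010.

August 27, 2010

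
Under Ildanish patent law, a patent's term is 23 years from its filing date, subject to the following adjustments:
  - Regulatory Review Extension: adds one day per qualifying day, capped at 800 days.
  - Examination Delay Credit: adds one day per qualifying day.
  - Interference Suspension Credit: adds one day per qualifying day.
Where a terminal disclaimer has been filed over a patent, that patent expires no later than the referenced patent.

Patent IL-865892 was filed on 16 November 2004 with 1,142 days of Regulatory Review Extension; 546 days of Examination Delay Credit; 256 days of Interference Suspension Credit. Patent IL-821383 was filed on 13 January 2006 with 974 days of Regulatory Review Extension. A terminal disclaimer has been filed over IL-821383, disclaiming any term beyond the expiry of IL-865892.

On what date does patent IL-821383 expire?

March 24, 2031

Natural term of IL-821383:
  Base: filing + 23 years → 13 January 2029.
  Regulatory Review Extension: 974 days claimed exceeds the 800-day cap, so +800 days → 24 March 2031.
Expiry of referenced patent IL-865892:
  Base: filing + 23 years → 16 November 2027.
  Regulatory Review Extension: 1142 days claimed exceeds the 800-day cap, so +800 days → 24 January 2030.
  Examination Delay Credit: +546 days → 24 July 2031.
  Interference Suspension Credit: +256 days → 5 April 2032.
Terminal disclaimer: IL-821383 expires on the earlier of 24 March 2031 and 5 April 2032.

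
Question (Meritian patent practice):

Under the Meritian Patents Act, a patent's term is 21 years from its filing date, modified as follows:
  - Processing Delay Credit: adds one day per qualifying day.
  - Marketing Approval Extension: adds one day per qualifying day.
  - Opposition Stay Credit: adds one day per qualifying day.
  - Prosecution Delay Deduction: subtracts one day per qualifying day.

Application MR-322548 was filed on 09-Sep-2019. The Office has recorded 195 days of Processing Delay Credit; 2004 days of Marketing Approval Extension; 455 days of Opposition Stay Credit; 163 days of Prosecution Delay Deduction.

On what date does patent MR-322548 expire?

Base term: filing date + 21 years → 9 September 2040.
Processing Delay Credit: +195 days → 23 March 2041.
Marketing Approval Extension: +2004 days → 17 September 2046.
Opposition Stay Credit: +455 days → 16 December 2047.
Prosecution Delay Deduction: −163 days → 6 July 2047.

July 6, 2047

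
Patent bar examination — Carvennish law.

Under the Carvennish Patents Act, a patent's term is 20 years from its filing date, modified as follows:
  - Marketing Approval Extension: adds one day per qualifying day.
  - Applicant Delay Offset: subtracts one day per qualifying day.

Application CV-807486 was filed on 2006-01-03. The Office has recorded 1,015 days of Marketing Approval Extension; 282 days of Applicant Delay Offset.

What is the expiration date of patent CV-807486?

January 6, 2028

Base term: filing date + 20 years → 3 January 2026.
Marketing Approval Extension: +1015 days → 14 October 2028.
Applicant Delay Offset: −282 days → 6 January 2028.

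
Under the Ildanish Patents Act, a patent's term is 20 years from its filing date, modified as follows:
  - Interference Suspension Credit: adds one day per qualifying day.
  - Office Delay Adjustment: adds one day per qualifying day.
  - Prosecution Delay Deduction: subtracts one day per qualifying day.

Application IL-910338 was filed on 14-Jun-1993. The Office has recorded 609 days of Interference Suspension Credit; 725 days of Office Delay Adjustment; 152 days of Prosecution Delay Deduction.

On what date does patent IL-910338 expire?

2016-09-08

Base term: filing date + 20 years → 14 June 2013.
Interference Suspension Credit: +609 days → 13 February 2015.
Office Delay Adjustment: +725 days → 7 February 2017.
Prosecution Delay Deduction: −152 days → 8 September 2016.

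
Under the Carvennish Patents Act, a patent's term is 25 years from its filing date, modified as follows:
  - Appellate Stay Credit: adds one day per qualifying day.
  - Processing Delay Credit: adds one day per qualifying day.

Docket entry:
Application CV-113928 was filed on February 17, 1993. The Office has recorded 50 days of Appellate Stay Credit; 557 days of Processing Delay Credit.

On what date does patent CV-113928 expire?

Base term: filing date + 25 years → 17 February 2018.
Appellate Stay Credit: +50 days → 8 April 2018.
Processing Delay Credit: +557 days → 17 October 2019.

October 17, 2019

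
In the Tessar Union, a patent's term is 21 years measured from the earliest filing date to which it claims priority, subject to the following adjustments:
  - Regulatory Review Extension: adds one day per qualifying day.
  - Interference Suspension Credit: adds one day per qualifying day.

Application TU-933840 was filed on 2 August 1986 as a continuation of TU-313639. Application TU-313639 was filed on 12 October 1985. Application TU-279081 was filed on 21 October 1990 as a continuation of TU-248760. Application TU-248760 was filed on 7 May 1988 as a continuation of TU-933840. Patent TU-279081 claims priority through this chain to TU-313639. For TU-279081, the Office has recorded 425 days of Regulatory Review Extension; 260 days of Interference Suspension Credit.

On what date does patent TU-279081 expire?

Earliest priority filing: 12 October 1985.
Base term: 12 October 1985 + 21 years → 12 October 2006.
Regulatory Review Extension: +425 days → 11 December 2007.
Interference Suspension Credit: +260 days → 27 August 2008.

August 27, 2008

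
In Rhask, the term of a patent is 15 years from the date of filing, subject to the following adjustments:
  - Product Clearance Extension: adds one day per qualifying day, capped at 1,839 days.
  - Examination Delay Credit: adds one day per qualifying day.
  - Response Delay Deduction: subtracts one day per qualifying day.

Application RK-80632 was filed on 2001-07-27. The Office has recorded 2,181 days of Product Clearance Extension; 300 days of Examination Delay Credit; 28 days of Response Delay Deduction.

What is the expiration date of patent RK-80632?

Base term: filing date + 15 years → 27 July 2016.
Product Clearance Extension: 2181 days claimed exceeds the 1839-day cap, so +1839 days → 9 August 2021.
Examination Delay Credit: +300 days → 5 June 2022.
Response Delay Deduction: −28 days → 8 May 2022.

May 8, 2022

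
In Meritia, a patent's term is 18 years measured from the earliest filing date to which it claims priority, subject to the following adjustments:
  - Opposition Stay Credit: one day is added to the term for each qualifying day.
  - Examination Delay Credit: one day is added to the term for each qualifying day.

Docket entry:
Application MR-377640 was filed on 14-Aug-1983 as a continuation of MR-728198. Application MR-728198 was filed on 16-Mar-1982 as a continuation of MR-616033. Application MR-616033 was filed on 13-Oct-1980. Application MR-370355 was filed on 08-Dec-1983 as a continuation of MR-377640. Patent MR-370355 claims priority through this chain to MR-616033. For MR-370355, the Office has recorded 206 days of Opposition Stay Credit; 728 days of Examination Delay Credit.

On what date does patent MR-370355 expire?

May 4, 2001

Earliest priority filing: 13 October 1980.
Base term: 13 October 1980 + 18 years → 13 October 1998.
Opposition Stay Credit: +206 days → 7 May 1999.
Examination Delay Credit: +728 days → 4 May 2001.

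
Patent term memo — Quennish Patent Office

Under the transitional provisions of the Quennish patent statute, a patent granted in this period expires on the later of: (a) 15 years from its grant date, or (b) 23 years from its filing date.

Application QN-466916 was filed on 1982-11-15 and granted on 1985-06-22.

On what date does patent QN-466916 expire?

(a) grant + 15 years → 22 June 2000.
(b) filing + 23 years → 15 November 2005.
Later of the two: 15 November 2005.

2005-11-15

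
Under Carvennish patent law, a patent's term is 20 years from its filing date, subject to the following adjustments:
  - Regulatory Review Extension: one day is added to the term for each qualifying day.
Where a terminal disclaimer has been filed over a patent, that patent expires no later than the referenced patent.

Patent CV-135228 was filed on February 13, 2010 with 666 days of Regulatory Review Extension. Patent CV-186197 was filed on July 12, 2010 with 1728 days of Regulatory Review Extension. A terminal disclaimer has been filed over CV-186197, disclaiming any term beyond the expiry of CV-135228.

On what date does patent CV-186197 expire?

December 11, 2031

Natural term of CV-186197:
  Base: filing + 20 years → 12 July 2030.
  Regulatory Review Extension: +1728 days → 5 April 2035.
Expiry of referenced patent CV-135228:
  Base: filing + 20 years → 13 February 2030.
  Regulatory Review Extension: +666 days → 11 December 2031.
Terminal disclaimer: CV-186197 expires on the earlier of 5 April 2035 and 11 December 2031.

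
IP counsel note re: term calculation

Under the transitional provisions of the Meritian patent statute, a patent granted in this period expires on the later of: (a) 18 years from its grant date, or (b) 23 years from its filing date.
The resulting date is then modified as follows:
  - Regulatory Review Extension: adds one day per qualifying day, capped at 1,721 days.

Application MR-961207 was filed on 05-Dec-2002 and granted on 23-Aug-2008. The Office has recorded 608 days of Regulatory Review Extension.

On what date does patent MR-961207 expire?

2028-04-22

(a) grant + 18 years → 23 August 2026.
(b) filing + 23 years → 5 December 2025.
Later of the two: 23 August 2026.
Regulatory Review Extension: 608 days (within the 1721-day cap) → +608 days → 22 April 2028.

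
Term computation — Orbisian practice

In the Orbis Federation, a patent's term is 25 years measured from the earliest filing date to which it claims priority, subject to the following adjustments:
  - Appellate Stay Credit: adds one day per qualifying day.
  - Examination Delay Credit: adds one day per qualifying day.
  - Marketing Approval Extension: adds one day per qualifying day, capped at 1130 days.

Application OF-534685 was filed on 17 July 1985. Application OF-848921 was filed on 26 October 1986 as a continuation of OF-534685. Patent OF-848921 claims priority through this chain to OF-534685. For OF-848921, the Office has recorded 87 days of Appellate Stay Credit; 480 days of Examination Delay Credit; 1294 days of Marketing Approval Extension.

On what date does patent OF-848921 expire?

Earliest priority filing: 17 July 1985.
Base term: 17 July 1985 + 25 years → 17 July 2010.
Appellate Stay Credit: +87 days → 12 October 2010.
Examination Delay Credit: +480 days → 4 February 2012.
Marketing Approval Extension: 1294 days claimed exceeds the 1130-day cap, so +1130 days → 10 March 2015.

March 10, 2015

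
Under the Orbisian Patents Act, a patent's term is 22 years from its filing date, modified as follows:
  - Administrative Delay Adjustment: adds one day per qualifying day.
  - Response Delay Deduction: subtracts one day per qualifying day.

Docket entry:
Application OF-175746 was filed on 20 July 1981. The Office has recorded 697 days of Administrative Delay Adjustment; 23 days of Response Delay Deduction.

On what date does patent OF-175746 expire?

Base term: filing date + 22 years → 20 July 2003.
Administrative Delay Adjustment: +697 days → 16 June 2005.
Response Delay Deduction: −23 days → 24 May 2005.

2005-05-24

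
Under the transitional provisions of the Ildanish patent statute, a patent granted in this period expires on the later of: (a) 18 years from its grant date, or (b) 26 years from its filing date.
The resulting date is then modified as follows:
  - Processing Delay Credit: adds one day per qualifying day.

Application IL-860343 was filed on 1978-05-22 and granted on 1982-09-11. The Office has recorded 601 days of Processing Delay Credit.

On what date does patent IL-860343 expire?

(a) grant + 18 years → 11 September 2000.
(b) filing + 26 years → 22 May 2004.
Later of the two: 22 May 2004.
Processing Delay Credit: +601 days → 13 January 2006.

January 13, 2006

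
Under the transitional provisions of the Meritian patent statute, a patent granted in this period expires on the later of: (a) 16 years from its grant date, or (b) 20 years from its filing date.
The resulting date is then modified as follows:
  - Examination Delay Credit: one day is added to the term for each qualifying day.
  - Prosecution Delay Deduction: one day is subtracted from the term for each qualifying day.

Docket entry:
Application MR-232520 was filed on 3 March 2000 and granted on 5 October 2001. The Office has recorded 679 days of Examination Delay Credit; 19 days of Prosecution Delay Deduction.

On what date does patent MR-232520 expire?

2021-12-23

(a) grant + 16 years → 5 October 2017.
(b) filing + 20 years → 3 March 2020.
Later of the two: 3 March 2020.
Examination Delay Credit: +679 days → 11 January 2022.
Prosecution Delay Deduction: −19 days → 23 December 2021.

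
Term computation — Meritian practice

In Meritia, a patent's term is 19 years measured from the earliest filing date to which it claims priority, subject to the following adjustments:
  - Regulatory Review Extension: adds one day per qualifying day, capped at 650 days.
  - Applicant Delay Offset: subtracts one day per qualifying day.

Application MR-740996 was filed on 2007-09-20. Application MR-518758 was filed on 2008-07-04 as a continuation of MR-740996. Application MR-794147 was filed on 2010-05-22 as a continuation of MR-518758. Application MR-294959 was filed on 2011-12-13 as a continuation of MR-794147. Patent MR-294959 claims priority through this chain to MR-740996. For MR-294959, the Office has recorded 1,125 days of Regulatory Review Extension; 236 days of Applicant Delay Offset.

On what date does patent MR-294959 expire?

2027-11-08

Earliest priority filing: 20 September 2007.
Base term: 20 September 2007 + 19 years → 20 September 2026.
Regulatory Review Extension: 1125 days claimed exceeds the 650-day cap, so +650 days → 1 July 2028.
Applicant Delay Offset: −236 days → 8 November 2027.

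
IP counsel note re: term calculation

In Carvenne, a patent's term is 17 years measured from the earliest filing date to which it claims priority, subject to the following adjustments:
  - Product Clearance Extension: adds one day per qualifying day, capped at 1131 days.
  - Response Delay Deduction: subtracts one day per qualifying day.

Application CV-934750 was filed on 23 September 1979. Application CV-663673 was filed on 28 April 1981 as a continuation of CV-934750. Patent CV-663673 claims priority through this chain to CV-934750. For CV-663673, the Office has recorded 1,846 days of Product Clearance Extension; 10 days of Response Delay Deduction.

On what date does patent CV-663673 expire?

1999-10-19

Earliest priority filing: 23 September 1979.
Base term: 23 September 1979 + 17 years → 23 September 1996.
Product Clearance Extension: 1846 days claimed exceeds the 1131-day cap, so +1131 days → 29 October 1999.
Response Delay Deduction: −10 days → 19 October 1999.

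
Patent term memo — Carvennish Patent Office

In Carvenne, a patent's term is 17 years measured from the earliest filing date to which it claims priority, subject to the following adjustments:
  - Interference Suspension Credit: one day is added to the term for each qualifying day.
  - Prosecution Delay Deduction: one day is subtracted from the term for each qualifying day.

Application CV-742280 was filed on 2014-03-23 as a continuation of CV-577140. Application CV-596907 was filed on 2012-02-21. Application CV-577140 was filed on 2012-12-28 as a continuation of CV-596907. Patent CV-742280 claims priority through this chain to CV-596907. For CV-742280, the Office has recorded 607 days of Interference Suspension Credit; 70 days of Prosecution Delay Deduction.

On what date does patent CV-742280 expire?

2030-08-12

Earliest priority filing: 21 February 2012.
Base term: 21 February 2012 + 17 years → 21 February 2029.
Interference Suspension Credit: +607 days → 21 October 2030.
Prosecution Delay Deduction: −70 days → 12 August 2030.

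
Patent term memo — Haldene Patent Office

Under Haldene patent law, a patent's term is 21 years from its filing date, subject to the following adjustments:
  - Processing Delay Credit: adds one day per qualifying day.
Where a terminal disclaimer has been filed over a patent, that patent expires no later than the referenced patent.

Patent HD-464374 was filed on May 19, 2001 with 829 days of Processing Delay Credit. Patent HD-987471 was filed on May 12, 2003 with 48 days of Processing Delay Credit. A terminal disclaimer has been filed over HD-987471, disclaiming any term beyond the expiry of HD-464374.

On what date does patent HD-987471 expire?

Natural term of HD-987471:
  Base: filing + 21 years → 12 May 2024.
  Processing Delay Credit: +48 days → 29 June 2024.
Expiry of referenced patent HD-464374:
  Base: filing + 21 years → 19 May 2022.
  Processing Delay Credit: +829 days → 25 August 2024.
Terminal disclaimer: HD-987471 expires on the earlier of 29 June 2024 and 25 August 2024.

2024-06-29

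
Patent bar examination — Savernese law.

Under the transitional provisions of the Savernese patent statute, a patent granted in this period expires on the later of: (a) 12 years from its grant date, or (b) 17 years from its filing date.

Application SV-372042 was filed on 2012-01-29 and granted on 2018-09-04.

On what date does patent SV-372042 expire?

(a) grant + 12 years → 4 September 2030.
(b) filing + 17 years → 29 January 2029.
Later of the two: 4 September 2030.

September 4, 2030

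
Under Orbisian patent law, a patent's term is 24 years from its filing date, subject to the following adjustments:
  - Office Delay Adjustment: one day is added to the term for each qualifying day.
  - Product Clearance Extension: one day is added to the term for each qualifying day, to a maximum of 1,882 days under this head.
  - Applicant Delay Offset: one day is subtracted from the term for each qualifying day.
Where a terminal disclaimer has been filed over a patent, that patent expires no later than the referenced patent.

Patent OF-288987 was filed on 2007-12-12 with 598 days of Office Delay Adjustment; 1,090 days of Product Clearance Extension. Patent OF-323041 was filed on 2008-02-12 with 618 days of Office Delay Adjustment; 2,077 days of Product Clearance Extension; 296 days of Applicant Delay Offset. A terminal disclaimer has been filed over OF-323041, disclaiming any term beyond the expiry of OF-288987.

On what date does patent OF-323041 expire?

Natural term of OF-323041:
  Base: filing + 24 years → 12 February 2032.
  Office Delay Adjustment: +618 days → 22 October 2033.
  Product Clearance Extension: 2077 days claimed exceeds the 1882-day cap, so +1882 days → 17 December 2038.
  Applicant Delay Offset: −296 days → 24 February 2038.
Expiry of referenced patent OF-288987:
  Base: filing + 24 years → 12 December 2031.
  Office Delay Adjustment: +598 days → 1 August 2033.
  Product Clearance Extension: 1090 days (within the 1882-day cap) → +1090 days → 26 July 2036.
Terminal disclaimer: OF-323041 expires on the earlier of 24 February 2038 and 26 July 2036.

2036-07-26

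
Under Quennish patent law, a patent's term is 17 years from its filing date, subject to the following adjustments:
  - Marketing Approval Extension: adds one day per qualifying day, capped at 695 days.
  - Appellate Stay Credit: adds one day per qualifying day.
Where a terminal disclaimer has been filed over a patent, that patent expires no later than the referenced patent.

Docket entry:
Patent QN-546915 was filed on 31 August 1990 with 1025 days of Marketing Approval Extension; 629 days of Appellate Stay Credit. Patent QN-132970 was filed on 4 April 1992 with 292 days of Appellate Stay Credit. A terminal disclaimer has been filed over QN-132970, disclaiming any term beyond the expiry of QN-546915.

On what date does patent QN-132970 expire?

Natural term of QN-132970:
  Base: filing + 17 years → 4 April 2009.
  Appellate Stay Credit: +292 days → 21 January 2010.
Expiry of referenced patent QN-546915:
  Base: filing + 17 years → 31 August 2007.
  Marketing Approval Extension: 1025 days claimed exceeds the 695-day cap, so +695 days → 26 July 2009.
  Appellate Stay Credit: +629 days → 16 April 2011.
Terminal disclaimer: QN-132970 expires on the earlier of 21 January 2010 and 16 April 2011.

2010-01-21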